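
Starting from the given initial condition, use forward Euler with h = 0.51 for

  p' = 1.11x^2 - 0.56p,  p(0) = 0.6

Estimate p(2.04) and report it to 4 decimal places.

Euler: p_{n+1} = p_n + h·f(x_n, p_n).
x=0.000000, p=0.600000: f=-0.336000 → p ← 0.600000 + 0.51·(-0.336000) = 0.428640
x=0.510000, p=0.428640: f=0.048673 → p ← 0.428640 + 0.51·0.048673 = 0.453463
x=1.020000, p=0.453463: f=0.900905 → p ← 0.453463 + 0.51·0.900905 = 0.912924
x=1.530000, p=0.912924: f=2.087161 → p ← 0.912924 + 0.51·2.087161 = 1.977377
p(2.04) ≈ 1.9774

1.9774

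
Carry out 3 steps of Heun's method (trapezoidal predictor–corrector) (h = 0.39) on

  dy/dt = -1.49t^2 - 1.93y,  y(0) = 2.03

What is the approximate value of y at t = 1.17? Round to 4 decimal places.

-0.2503

Heun: k1 = f(t_n, y_n); k2 = f(t_n + h, y_n + h·k1); y_{n+1} = y_n + (h/2)·(k1 + k2).
t=0.000000, y=2.030000:
  k1 = f(0.000000, 2.030000) = -3.917900
  k2 = f(0.390000, 0.502019) = -1.195526
  y ← 2.030000 + (0.39/2)·(-3.917900 + (-1.195526)) = 1.032882
t=0.390000, y=1.032882:
  k1 = f(0.390000, 1.032882) = -2.220091
  k2 = f(0.780000, 0.167046) = -1.228916
  y ← 1.032882 + (0.39/2)·(-2.220091 + (-1.228916)) = 0.360326
t=0.780000, y=0.360326:
  k1 = f(0.780000, 0.360326) = -1.601945
  k2 = f(1.170000, -0.264433) = -1.529306
  y ← 0.360326 + (0.39/2)·(-1.601945 + (-1.529306)) = -0.250268
y(1.17) ≈ -0.2503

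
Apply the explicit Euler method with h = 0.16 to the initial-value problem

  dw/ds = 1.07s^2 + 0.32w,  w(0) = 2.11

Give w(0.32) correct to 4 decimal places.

Euler: w_{n+1} = w_n + h·f(s_n, w_n).
s=0.000000, w=2.110000: f=0.675200 → w ← 2.110000 + 0.16·0.675200 = 2.218032
s=0.160000, w=2.218032: f=0.737162 → w ← 2.218032 + 0.16·0.737162 = 2.335978
w(0.32) ≈ 2.3360

2.3360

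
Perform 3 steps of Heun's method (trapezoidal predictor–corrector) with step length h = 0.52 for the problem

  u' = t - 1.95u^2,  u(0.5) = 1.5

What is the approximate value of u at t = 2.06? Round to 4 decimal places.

0.9486

Heun: k1 = f(t_n, u_n); k2 = f(t_n + h, u_n + h·k1); u_{n+1} = u_n + (h/2)·(k1 + k2).
t=0.500000, u=1.500000:
  k1 = f(0.500000, 1.500000) = -3.887500
  k2 = f(1.020000, -0.521500) = 0.489674
  u ← 1.500000 + (0.52/2)·(-3.887500 + 0.489674) = 0.616565
t=1.020000, u=0.616565:
  k1 = f(1.020000, 0.616565) = 0.278702
  k2 = f(1.540000, 0.761490) = 0.409258
  u ← 0.616565 + (0.52/2)·(0.278702 + 0.409258) = 0.795435
t=1.540000, u=0.795435:
  k1 = f(1.540000, 0.795435) = 0.306203
  k2 = f(2.060000, 0.954660) = 0.282817
  u ← 0.795435 + (0.52/2)·(0.306203 + 0.282817) = 0.948580
u(2.06) ≈ 0.9486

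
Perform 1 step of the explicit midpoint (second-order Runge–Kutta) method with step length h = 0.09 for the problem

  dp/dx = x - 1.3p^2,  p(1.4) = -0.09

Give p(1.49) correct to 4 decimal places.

0.0400

Midpoint: k1 = f(x_n, p_n); k2 = f(x_n + h/2, p_n + (h/2)·k1); p_{n+1} = p_n + h·k2.
x=1.400000, p=-0.090000:
  k1 = f(1.400000, -0.090000) = 1.389470
  k2 = f(1.445000, -0.027474) = 1.444019
  p ← -0.090000 + 0.09·1.444019 = 0.039962
p(1.49) ≈ 0.0400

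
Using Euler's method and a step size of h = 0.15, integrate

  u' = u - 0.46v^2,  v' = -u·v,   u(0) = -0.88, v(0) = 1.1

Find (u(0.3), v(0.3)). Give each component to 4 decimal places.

-1.3668, 1.4498

Euler on (u,v): u_{n+1} = u_n + h·u', v_{n+1} = v_n + h·v'.
0.000000: (-0.880000, 1.100000); f=(-1.436600, 0.968000) → (-1.095490, 1.245200)
0.150000: (-1.095490, 1.245200); f=(-1.808731, 1.364104) → (-1.366800, 1.449816)
(u(0.3), v(0.3)) ≈ (-1.3668, 1.4498)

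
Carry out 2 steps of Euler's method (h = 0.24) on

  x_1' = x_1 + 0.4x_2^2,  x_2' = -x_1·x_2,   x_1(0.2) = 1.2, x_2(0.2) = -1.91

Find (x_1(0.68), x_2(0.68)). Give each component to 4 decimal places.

Euler on (x_1,x_2): x_1_{n+1} = x_1_n + h·x_1', x_2_{n+1} = x_2_n + h·x_2'.
0.200000: (1.200000, -1.910000); f=(2.659240, 2.292000) → (1.838218, -1.359920)
0.440000: (1.838218, -1.359920); f=(2.577971, 2.499829) → (2.456931, -0.759961)
(x_1(0.68), x_2(0.68)) ≈ (2.4569, -0.7600)

2.4569, -0.7600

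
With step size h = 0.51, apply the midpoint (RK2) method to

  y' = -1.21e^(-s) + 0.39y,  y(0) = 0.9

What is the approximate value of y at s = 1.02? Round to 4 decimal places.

Midpoint: k1 = f(s_n, y_n); k2 = f(s_n + h/2, y_n + (h/2)·k1); y_{n+1} = y_n + h·k2.
s=0.000000, y=0.900000:
  k1 = f(0.000000, 0.900000) = -0.859000
  k2 = f(0.255000, 0.680955) = -0.672077
  y ← 0.900000 + 0.51·(-0.672077) = 0.557241
s=0.510000, y=0.557241:
  k1 = f(0.510000, 0.557241) = -0.509276
  k2 = f(0.765000, 0.427376) = -0.396378
  y ← 0.557241 + 0.51·(-0.396378) = 0.355088
y(1.02) ≈ 0.3551

0.3551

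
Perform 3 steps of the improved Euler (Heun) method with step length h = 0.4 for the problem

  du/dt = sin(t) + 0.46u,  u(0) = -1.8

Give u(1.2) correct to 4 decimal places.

-2.3660

Heun: k1 = f(t_n, u_n); k2 = f(t_n + h, u_n + h·k1); u_{n+1} = u_n + (h/2)·(k1 + k2).
t=0.000000, u=-1.800000:
  k1 = f(0.000000, -1.800000) = -0.828000
  k2 = f(0.400000, -2.131200) = -0.590934
  u ← -1.800000 + (0.4/2)·(-0.828000 + (-0.590934)) = -2.083787
t=0.400000, u=-2.083787:
  k1 = f(0.400000, -2.083787) = -0.569124
  k2 = f(0.800000, -2.311436) = -0.345905
  u ← -2.083787 + (0.4/2)·(-0.569124 + (-0.345905)) = -2.266792
t=0.800000, u=-2.266792:
  k1 = f(0.800000, -2.266792) = -0.325368
  k2 = f(1.200000, -2.396940) = -0.170553
  u ← -2.266792 + (0.4/2)·(-0.325368 + (-0.170553)) = -2.365977
u(1.2) ≈ -2.3660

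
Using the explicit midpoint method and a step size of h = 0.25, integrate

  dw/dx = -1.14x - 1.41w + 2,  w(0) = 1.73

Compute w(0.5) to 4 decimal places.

1.4557

Midpoint: k1 = f(x_n, w_n); k2 = f(x_n + h/2, w_n + (h/2)·k1); w_{n+1} = w_n + h·k2.
x=0.000000, w=1.730000:
  k1 = f(0.000000, 1.730000) = -0.439300
  k2 = f(0.125000, 1.675088) = -0.504373
  w ← 1.730000 + 0.25·(-0.504373) = 1.603907
x=0.250000, w=1.603907:
  k1 = f(0.250000, 1.603907) = -0.546508
  k2 = f(0.375000, 1.535593) = -0.592686
  w ← 1.603907 + 0.25·(-0.592686) = 1.455735
w(0.5) ≈ 1.4557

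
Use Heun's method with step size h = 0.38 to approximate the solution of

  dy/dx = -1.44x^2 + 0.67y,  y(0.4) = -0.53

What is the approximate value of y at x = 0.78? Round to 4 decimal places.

-0.9035

Heun: k1 = f(x_n, y_n); k2 = f(x_n + h, y_n + h·k1); y_{n+1} = y_n + (h/2)·(k1 + k2).
x=0.400000, y=-0.530000:
  k1 = f(0.400000, -0.530000) = -0.585500
  k2 = f(0.780000, -0.752490) = -1.380264
  y ← -0.530000 + (0.38/2)·(-0.585500 + (-1.380264)) = -0.903495
y(0.78) ≈ -0.9035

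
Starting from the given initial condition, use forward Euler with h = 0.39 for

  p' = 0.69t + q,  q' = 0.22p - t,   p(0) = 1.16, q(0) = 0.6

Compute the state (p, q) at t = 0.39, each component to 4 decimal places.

Euler on (p,q): p_{n+1} = p_n + h·p', q_{n+1} = q_n + h·q'.
0.000000: (1.160000, 0.600000); f=(0.600000, 0.255200) → (1.394000, 0.699528)
(p(0.39), q(0.39)) ≈ (1.3940, 0.6995)

1.3940, 0.6995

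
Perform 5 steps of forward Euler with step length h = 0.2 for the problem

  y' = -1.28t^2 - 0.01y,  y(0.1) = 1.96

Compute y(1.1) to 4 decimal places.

1.5187

Euler: y_{n+1} = y_n + h·f(t_n, y_n).
t=0.100000, y=1.960000: f=-0.032400 → y ← 1.960000 + 0.2·(-0.032400) = 1.953520
t=0.300000, y=1.953520: f=-0.134735 → y ← 1.953520 + 0.2·(-0.134735) = 1.926573
t=0.500000, y=1.926573: f=-0.339266 → y ← 1.926573 + 0.2·(-0.339266) = 1.858720
t=0.700000, y=1.858720: f=-0.645787 → y ← 1.858720 + 0.2·(-0.645787) = 1.729562
t=0.900000, y=1.729562: f=-1.054096 → y ← 1.729562 + 0.2·(-1.054096) = 1.518743
y(1.1) ≈ 1.5187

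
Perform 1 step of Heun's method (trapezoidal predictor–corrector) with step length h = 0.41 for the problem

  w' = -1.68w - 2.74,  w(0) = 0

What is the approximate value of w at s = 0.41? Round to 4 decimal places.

Heun: k1 = f(s_n, w_n); k2 = f(s_n + h, w_n + h·k1); w_{n+1} = w_n + (h/2)·(k1 + k2).
s=0.000000, w=0.000000:
  k1 = f(0.000000, 0.000000) = -2.740000
  k2 = f(0.410000, -1.123400) = -0.852688
  w ← 0.000000 + (0.41/2)·(-2.740000 + (-0.852688)) = -0.736501
w(0.41) ≈ -0.7365

-0.7365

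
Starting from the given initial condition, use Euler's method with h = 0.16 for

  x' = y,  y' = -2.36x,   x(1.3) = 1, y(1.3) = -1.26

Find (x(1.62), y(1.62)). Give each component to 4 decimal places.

Euler on (x,y): x_{n+1} = x_n + h·x', y_{n+1} = y_n + h·y'.
1.300000: (1.000000, -1.260000); f=(-1.260000, -2.360000) → (0.798400, -1.637600)
1.460000: (0.798400, -1.637600); f=(-1.637600, -1.884224) → (0.536384, -1.939076)
(x(1.62), y(1.62)) ≈ (0.5364, -1.9391)

0.5364, -1.9391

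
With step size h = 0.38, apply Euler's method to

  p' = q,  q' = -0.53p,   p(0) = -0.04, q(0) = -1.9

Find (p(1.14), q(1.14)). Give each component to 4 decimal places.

Euler on (p,q): p_{n+1} = p_n + h·p', q_{n+1} = q_n + h·q'.
0.000000: (-0.040000, -1.900000); f=(-1.900000, 0.021200) → (-0.762000, -1.891944)
0.380000: (-0.762000, -1.891944); f=(-1.891944, 0.403860) → (-1.480939, -1.738477)
0.760000: (-1.480939, -1.738477); f=(-1.738477, 0.784898) → (-2.141560, -1.440216)
(p(1.14), q(1.14)) ≈ (-2.1416, -1.4402)

-2.1416, -1.4402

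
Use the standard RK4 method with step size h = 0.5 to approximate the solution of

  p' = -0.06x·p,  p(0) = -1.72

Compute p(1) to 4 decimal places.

RK4: k1 = f(x_n, p_n); k2 = f(x_n + h/2, p_n + (h/2)·k1); k3 = f(x_n + h/2, p_n + (h/2)·k2); k4 = f(x_n + h, p_n + h·k3); p_{n+1} = p_n + (h/6)·(k1 + 2k2 + 2k3 + k4).
x=0.000000, p=-1.720000:
  k1 = f(0.000000, -1.720000) = 0.000000
  k2 = f(0.250000, -1.720000) = 0.025800
  k3 = f(0.250000, -1.713550) = 0.025703
  k4 = f(0.500000, -1.707148) = 0.051214
  p ← -1.720000 + (0.5/6)·(k1 + 2k2 + 2k3 + k4) = -1.707148
x=0.500000, p=-1.707148:
  k1 = f(0.500000, -1.707148) = 0.051214
  k2 = f(0.750000, -1.694345) = 0.076246
  k3 = f(0.750000, -1.688087) = 0.075964
  k4 = f(1.000000, -1.669166) = 0.100150
  p ← -1.707148 + (0.5/6)·(k1 + 2k2 + 2k3 + k4) = -1.669166
p(1) ≈ -1.6692

-1.6692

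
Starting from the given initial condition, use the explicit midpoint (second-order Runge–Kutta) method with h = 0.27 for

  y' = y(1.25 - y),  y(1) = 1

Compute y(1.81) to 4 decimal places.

1.1449

Midpoint: k1 = f(x_n, y_n); k2 = f(x_n + h/2, y_n + (h/2)·k1); y_{n+1} = y_n + h·k2.
x=1.000000, y=1.000000:
  k1 = f(1.000000, 1.000000) = 0.250000
  k2 = f(1.135000, 1.033750) = 0.223548
  y ← 1.000000 + 0.27·0.223548 = 1.060358
x=1.270000, y=1.060358:
  k1 = f(1.270000, 1.060358) = 0.201088
  k2 = f(1.405000, 1.087505) = 0.176714
  y ← 1.060358 + 0.27·0.176714 = 1.108071
x=1.540000, y=1.108071:
  k1 = f(1.540000, 1.108071) = 0.157268
  k2 = f(1.675000, 1.129302) = 0.136304
  y ← 1.108071 + 0.27·0.136304 = 1.144873
y(1.81) ≈ 1.1449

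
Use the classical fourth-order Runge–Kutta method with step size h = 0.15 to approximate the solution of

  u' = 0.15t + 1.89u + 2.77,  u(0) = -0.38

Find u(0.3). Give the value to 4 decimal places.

0.4565

RK4: k1 = f(t_n, u_n); k2 = f(t_n + h/2, u_n + (h/2)·k1); k3 = f(t_n + h/2, u_n + (h/2)·k2); k4 = f(t_n + h, u_n + h·k3); u_{n+1} = u_n + (h/6)·(k1 + 2k2 + 2k3 + k4).
t=0.000000, u=-0.380000:
  k1 = f(0.000000, -0.380000) = 2.051800
  k2 = f(0.075000, -0.226115) = 2.353893
  k3 = f(0.075000, -0.203458) = 2.396714
  k4 = f(0.150000, -0.020493) = 2.753768
  u ← -0.380000 + (0.15/6)·(k1 + 2k2 + 2k3 + k4) = -0.022330
t=0.150000, u=-0.022330:
  k1 = f(0.150000, -0.022330) = 2.750295
  k2 = f(0.225000, 0.183942) = 3.151400
  k3 = f(0.225000, 0.214025) = 3.208256
  k4 = f(0.300000, 0.458908) = 3.682336
  u ← -0.022330 + (0.15/6)·(k1 + 2k2 + 2k3 + k4) = 0.456468
u(0.3) ≈ 0.4565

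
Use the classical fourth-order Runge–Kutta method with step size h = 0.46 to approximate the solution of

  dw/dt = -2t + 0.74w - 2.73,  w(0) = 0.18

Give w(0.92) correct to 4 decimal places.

-4.3184

RK4: k1 = f(t_n, w_n); k2 = f(t_n + h/2, w_n + (h/2)·k1); k3 = f(t_n + h/2, w_n + (h/2)·k2); k4 = f(t_n + h, w_n + h·k3); w_{n+1} = w_n + (h/6)·(k1 + 2k2 + 2k3 + k4).
t=0.000000, w=0.180000:
  k1 = f(0.000000, 0.180000) = -2.596800
  k2 = f(0.230000, -0.417264) = -3.498775
  k3 = f(0.230000, -0.624718) = -3.652292
  k4 = f(0.460000, -1.500054) = -4.760040
  w ← 0.180000 + (0.46/6)·(k1 + 2k2 + 2k3 + k4) = -1.480521
t=0.460000, w=-1.480521:
  k1 = f(0.460000, -1.480521) = -4.745586
  k2 = f(0.690000, -2.572006) = -6.013284
  k3 = f(0.690000, -2.863577) = -6.229047
  k4 = f(0.920000, -4.345883) = -7.785953
  w ← -1.480521 + (0.46/6)·(k1 + 2k2 + 2k3 + k4) = -4.318430
w(0.92) ≈ -4.3184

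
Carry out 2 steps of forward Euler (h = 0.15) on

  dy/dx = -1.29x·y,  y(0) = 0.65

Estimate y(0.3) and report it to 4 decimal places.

Euler: y_{n+1} = y_n + h·f(x_n, y_n).
x=0.000000, y=0.650000: f=0.000000 → y ← 0.650000 + 0.15·0.000000 = 0.650000
x=0.150000, y=0.650000: f=-0.125775 → y ← 0.650000 + 0.15·(-0.125775) = 0.631134
y(0.3) ≈ 0.6311

0.6311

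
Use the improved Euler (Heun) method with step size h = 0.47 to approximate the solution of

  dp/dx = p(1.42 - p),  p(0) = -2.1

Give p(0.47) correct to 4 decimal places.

-12.9992

Heun: k1 = f(x_n, p_n); k2 = f(x_n + h, p_n + h·k1); p_{n+1} = p_n + (h/2)·(k1 + k2).
x=0.000000, p=-2.100000:
  k1 = f(0.000000, -2.100000) = -7.392000
  k2 = f(0.470000, -5.574240) = -38.987572
  p ← -2.100000 + (0.47/2)·(-7.392000 + (-38.987572)) = -12.999200
p(0.47) ≈ -12.9992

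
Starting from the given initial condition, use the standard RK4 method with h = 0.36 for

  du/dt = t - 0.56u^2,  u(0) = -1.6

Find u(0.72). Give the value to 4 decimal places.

RK4: k1 = f(t_n, u_n); k2 = f(t_n + h/2, u_n + (h/2)·k1); k3 = f(t_n + h/2, u_n + (h/2)·k2); k4 = f(t_n + h, u_n + h·k3); u_{n+1} = u_n + (h/6)·(k1 + 2k2 + 2k3 + k4).
t=0.000000, u=-1.600000:
  k1 = f(0.000000, -1.600000) = -1.433600
  k2 = f(0.180000, -1.858048) = -1.753312
  k3 = f(0.180000, -1.915596) = -1.874925
  k4 = f(0.360000, -2.274973) = -2.538281
  u ← -1.600000 + (0.36/6)·(k1 + 2k2 + 2k3 + k4) = -2.273701
t=0.360000, u=-2.273701:
  k1 = f(0.360000, -2.273701) = -2.535042
  k2 = f(0.540000, -2.730009) = -3.633651
  k3 = f(0.540000, -2.927758) = -4.260191
  k4 = f(0.720000, -3.807370) = -7.397797
  u ← -2.273701 + (0.36/6)·(k1 + 2k2 + 2k3 + k4) = -3.816932
u(0.72) ≈ -3.8169

-3.8169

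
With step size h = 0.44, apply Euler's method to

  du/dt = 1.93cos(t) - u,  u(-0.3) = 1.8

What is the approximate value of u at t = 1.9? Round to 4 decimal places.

Euler: u_{n+1} = u_n + h·f(t_n, u_n).
t=-0.300000, u=1.800000: f=0.043799 → u ← 1.800000 + 0.44·0.043799 = 1.819272
t=0.140000, u=1.819272: f=0.091845 → u ← 1.819272 + 0.44·0.091845 = 1.859684
t=0.580000, u=1.859684: f=-0.245311 → u ← 1.859684 + 0.44·(-0.245311) = 1.751747
t=1.020000, u=1.751747: f=-0.741651 → u ← 1.751747 + 0.44·(-0.741651) = 1.425421
t=1.460000, u=1.425421: f=-1.212021 → u ← 1.425421 + 0.44·(-1.212021) = 0.892131
u(1.9) ≈ 0.8921

0.8921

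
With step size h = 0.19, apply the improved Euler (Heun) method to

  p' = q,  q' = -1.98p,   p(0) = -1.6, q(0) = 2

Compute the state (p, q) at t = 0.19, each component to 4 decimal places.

-1.1628, 2.5304

Heun on (p,q): k1 = f(t_n, state_n); k2 = f(t_n + h, state_n + h·k1); state_{n+1} = state_n + (h/2)·(k1 + k2).
0.000000: (-1.600000, 2.000000)
  k1 = (2.000000, 3.168000)
  predictor → (-1.220000, 2.601920)
  k2 = (2.601920, 2.415600)
  → (-1.162818, 2.530442)
(p(0.19), q(0.19)) ≈ (-1.1628, 2.5304)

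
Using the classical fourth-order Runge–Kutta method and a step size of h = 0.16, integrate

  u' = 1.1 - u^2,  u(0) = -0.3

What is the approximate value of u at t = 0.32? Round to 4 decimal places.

RK4: k1 = f(t_n, u_n); k2 = f(t_n + h/2, u_n + (h/2)·k1); k3 = f(t_n + h/2, u_n + (h/2)·k2); k4 = f(t_n + h, u_n + h·k3); u_{n+1} = u_n + (h/6)·(k1 + 2k2 + 2k3 + k4).
t=0.000000, u=-0.300000:
  k1 = f(0.000000, -0.300000) = 1.010000
  k2 = f(0.080000, -0.219200) = 1.051951
  k3 = f(0.080000, -0.215844) = 1.053411
  k4 = f(0.160000, -0.131454) = 1.082720
  u ← -0.300000 + (0.16/6)·(k1 + 2k2 + 2k3 + k4) = -0.131908
t=0.160000, u=-0.131908:
  k1 = f(0.160000, -0.131908) = 1.082600
  k2 = f(0.240000, -0.045300) = 1.097948
  k3 = f(0.240000, -0.044072) = 1.098058
  k4 = f(0.320000, 0.043781) = 1.098083
  u ← -0.131908 + (0.16/6)·(k1 + 2k2 + 2k3 + k4) = 0.043364
u(0.32) ≈ 0.0434

0.0434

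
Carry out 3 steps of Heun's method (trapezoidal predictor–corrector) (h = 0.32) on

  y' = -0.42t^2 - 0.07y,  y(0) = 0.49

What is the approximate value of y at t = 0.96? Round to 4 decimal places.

0.3292

Heun: k1 = f(t_n, y_n); k2 = f(t_n + h, y_n + h·k1); y_{n+1} = y_n + (h/2)·(k1 + k2).
t=0.000000, y=0.490000:
  k1 = f(0.000000, 0.490000) = -0.034300
  k2 = f(0.320000, 0.479024) = -0.076540
  y ← 0.490000 + (0.32/2)·(-0.034300 + (-0.076540)) = 0.472266
t=0.320000, y=0.472266:
  k1 = f(0.320000, 0.472266) = -0.076067
  k2 = f(0.640000, 0.447924) = -0.203387
  y ← 0.472266 + (0.32/2)·(-0.076067 + (-0.203387)) = 0.427553
t=0.640000, y=0.427553:
  k1 = f(0.640000, 0.427553) = -0.201961
  k2 = f(0.960000, 0.362926) = -0.412477
  y ← 0.427553 + (0.32/2)·(-0.201961 + (-0.412477)) = 0.329243
y(0.96) ≈ 0.3292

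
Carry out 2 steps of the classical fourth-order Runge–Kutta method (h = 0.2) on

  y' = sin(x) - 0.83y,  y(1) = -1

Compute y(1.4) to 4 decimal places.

RK4: k1 = f(x_n, y_n); k2 = f(x_n + h/2, y_n + (h/2)·k1); k3 = f(x_n + h/2, y_n + (h/2)·k2); k4 = f(x_n + h, y_n + h·k3); y_{n+1} = y_n + (h/6)·(k1 + 2k2 + 2k3 + k4).
x=1.000000, y=-1.000000:
  k1 = f(1.000000, -1.000000) = 1.671471
  k2 = f(1.100000, -0.832853) = 1.582475
  k3 = f(1.100000, -0.841752) = 1.589862
  k4 = f(1.200000, -0.682028) = 1.498122
  y ← -1.000000 + (0.2/6)·(k1 + 2k2 + 2k3 + k4) = -0.682858
x=1.200000, y=-0.682858:
  k1 = f(1.200000, -0.682858) = 1.498811
  k2 = f(1.300000, -0.532977) = 1.405929
  k3 = f(1.300000, -0.542265) = 1.413638
  k4 = f(1.400000, -0.400130) = 1.317558
  y ← -0.682858 + (0.2/6)·(k1 + 2k2 + 2k3 + k4) = -0.401008
y(1.4) ≈ -0.4010

-0.4010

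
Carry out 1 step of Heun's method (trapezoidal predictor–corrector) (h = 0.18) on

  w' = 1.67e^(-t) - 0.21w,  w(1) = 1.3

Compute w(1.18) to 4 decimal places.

Heun: k1 = f(t_n, w_n); k2 = f(t_n + h, w_n + h·k1); w_{n+1} = w_n + (h/2)·(k1 + k2).
t=1.000000, w=1.300000:
  k1 = f(1.000000, 1.300000) = 0.341359
  k2 = f(1.180000, 1.361445) = 0.227252
  w ← 1.300000 + (0.18/2)·(0.341359 + 0.227252) = 1.351175
w(1.18) ≈ 1.3512

1.3512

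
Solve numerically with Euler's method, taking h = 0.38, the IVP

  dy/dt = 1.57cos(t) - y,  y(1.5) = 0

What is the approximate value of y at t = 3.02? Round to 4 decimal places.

-0.8181

Euler: y_{n+1} = y_n + h·f(t_n, y_n).
t=1.500000, y=0.000000: f=0.111057 → y ← 0.000000 + 0.38·0.111057 = 0.042202
t=1.880000, y=0.042202: f=-0.519953 → y ← 0.042202 + 0.38·(-0.519953) = -0.155380
t=2.260000, y=-0.155380: f=-0.843018 → y ← -0.155380 + 0.38·(-0.843018) = -0.475727
t=2.640000, y=-0.475727: f=-0.900877 → y ← -0.475727 + 0.38·(-0.900877) = -0.818061
y(3.02) ≈ -0.8181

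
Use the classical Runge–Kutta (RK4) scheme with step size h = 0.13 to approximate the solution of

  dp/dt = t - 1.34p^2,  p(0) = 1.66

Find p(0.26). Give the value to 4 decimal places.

RK4: k1 = f(t_n, p_n); k2 = f(t_n + h/2, p_n + (h/2)·k1); k3 = f(t_n + h/2, p_n + (h/2)·k2); k4 = f(t_n + h, p_n + h·k3); p_{n+1} = p_n + (h/6)·(k1 + 2k2 + 2k3 + k4).
t=0.000000, p=1.660000:
  k1 = f(0.000000, 1.660000) = -3.692504
  k2 = f(0.065000, 1.419987) = -2.636927
  k3 = f(0.065000, 1.488600) = -2.904345
  k4 = f(0.130000, 1.282435) = -2.073817
  p ← 1.660000 + (0.13/6)·(k1 + 2k2 + 2k3 + k4) = 1.294941
t=0.130000, p=1.294941:
  k1 = f(0.130000, 1.294941) = -2.117010
  k2 = f(0.195000, 1.157336) = -1.599830
  k3 = f(0.195000, 1.190952) = -1.705612
  k4 = f(0.260000, 1.073212) = -1.283390
  p ← 1.294941 + (0.13/6)·(k1 + 2k2 + 2k3 + k4) = 1.078030
p(0.26) ≈ 1.0780

1.0780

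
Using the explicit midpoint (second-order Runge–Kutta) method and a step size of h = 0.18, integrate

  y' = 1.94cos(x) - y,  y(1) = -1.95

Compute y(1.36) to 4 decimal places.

-1.1512

Midpoint: k1 = f(x_n, y_n); k2 = f(x_n + h/2, y_n + (h/2)·k1); y_{n+1} = y_n + h·k2.
x=1.000000, y=-1.950000:
  k1 = f(1.000000, -1.950000) = 2.998186
  k2 = f(1.090000, -1.680163) = 2.577385
  y ← -1.950000 + 0.18·2.577385 = -1.486071
x=1.180000, y=-1.486071:
  k1 = f(1.180000, -1.486071) = 2.225065
  k2 = f(1.270000, -1.285815) = 1.860600
  y ← -1.486071 + 0.18·1.860600 = -1.151163
y(1.36) ≈ -1.1512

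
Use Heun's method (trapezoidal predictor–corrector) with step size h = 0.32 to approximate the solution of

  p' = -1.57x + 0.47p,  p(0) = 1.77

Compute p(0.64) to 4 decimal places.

Heun: k1 = f(x_n, p_n); k2 = f(x_n + h, p_n + h·k1); p_{n+1} = p_n + (h/2)·(k1 + k2).
x=0.000000, p=1.770000:
  k1 = f(0.000000, 1.770000) = 0.831900
  k2 = f(0.320000, 2.036208) = 0.454618
  p ← 1.770000 + (0.32/2)·(0.831900 + 0.454618) = 1.975843
x=0.320000, p=1.975843:
  k1 = f(0.320000, 1.975843) = 0.426246
  k2 = f(0.640000, 2.112242) = -0.012046
  p ← 1.975843 + (0.32/2)·(0.426246 + (-0.012046)) = 2.042115
p(0.64) ≈ 2.0421

2.0421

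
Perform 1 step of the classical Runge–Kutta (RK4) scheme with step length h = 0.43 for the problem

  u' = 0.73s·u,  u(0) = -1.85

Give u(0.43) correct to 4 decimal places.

-1.9792

RK4: k1 = f(s_n, u_n); k2 = f(s_n + h/2, u_n + (h/2)·k1); k3 = f(s_n + h/2, u_n + (h/2)·k2); k4 = f(s_n + h, u_n + h·k3); u_{n+1} = u_n + (h/6)·(k1 + 2k2 + 2k3 + k4).
s=0.000000, u=-1.850000:
  k1 = f(0.000000, -1.850000) = 0.000000
  k2 = f(0.215000, -1.850000) = -0.290358
  k3 = f(0.215000, -1.912427) = -0.300155
  k4 = f(0.430000, -1.979067) = -0.621229
  u ← -1.850000 + (0.43/6)·(k1 + 2k2 + 2k3 + k4) = -1.979162
u(0.43) ≈ -1.9792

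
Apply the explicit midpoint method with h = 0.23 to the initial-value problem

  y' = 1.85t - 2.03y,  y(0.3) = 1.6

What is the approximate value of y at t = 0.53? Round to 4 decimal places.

Midpoint: k1 = f(t_n, y_n); k2 = f(t_n + h/2, y_n + (h/2)·k1); y_{n+1} = y_n + h·k2.
t=0.300000, y=1.600000:
  k1 = f(0.300000, 1.600000) = -2.693000
  k2 = f(0.415000, 1.290305) = -1.851569
  y ← 1.600000 + 0.23·(-1.851569) = 1.174139
y(0.53) ≈ 1.1741

1.1741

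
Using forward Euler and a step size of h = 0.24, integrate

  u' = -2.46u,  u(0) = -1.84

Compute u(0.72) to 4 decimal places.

-0.1264

Euler: u_{n+1} = u_n + h·f(t_n, u_n).
t=0.000000, u=-1.840000: f=4.526400 → u ← -1.840000 + 0.24·4.526400 = -0.753664
t=0.240000, u=-0.753664: f=1.854013 → u ← -0.753664 + 0.24·1.854013 = -0.308701
t=0.480000, u=-0.308701: f=0.759404 → u ← -0.308701 + 0.24·0.759404 = -0.126444
u(0.72) ≈ -0.1264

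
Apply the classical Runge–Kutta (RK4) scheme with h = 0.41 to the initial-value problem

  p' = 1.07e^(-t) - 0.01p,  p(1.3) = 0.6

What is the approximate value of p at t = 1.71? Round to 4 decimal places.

0.6954

RK4: k1 = f(t_n, p_n); k2 = f(t_n + h/2, p_n + (h/2)·k1); k3 = f(t_n + h/2, p_n + (h/2)·k2); k4 = f(t_n + h, p_n + h·k3); p_{n+1} = p_n + (h/6)·(k1 + 2k2 + 2k3 + k4).
t=1.300000, p=0.600000:
  k1 = f(1.300000, 0.600000) = 0.285609
  k2 = f(1.505000, 0.658550) = 0.230973
  k3 = f(1.505000, 0.647349) = 0.231085
  k4 = f(1.710000, 0.694745) = 0.186579
  p ← 0.600000 + (0.41/6)·(k1 + 2k2 + 2k3 + k4) = 0.695414
p(1.71) ≈ 0.6954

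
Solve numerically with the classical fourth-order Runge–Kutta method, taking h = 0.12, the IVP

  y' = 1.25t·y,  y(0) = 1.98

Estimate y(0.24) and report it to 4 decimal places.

RK4: k1 = f(t_n, y_n); k2 = f(t_n + h/2, y_n + (h/2)·k1); k3 = f(t_n + h/2, y_n + (h/2)·k2); k4 = f(t_n + h, y_n + h·k3); y_{n+1} = y_n + (h/6)·(k1 + 2k2 + 2k3 + k4).
t=0.000000, y=1.980000:
  k1 = f(0.000000, 1.980000) = 0.000000
  k2 = f(0.060000, 1.980000) = 0.148500
  k3 = f(0.060000, 1.988910) = 0.149168
  k4 = f(0.120000, 1.997900) = 0.299685
  y ← 1.980000 + (0.12/6)·(k1 + 2k2 + 2k3 + k4) = 1.997900
t=0.120000, y=1.997900:
  k1 = f(0.120000, 1.997900) = 0.299685
  k2 = f(0.180000, 2.015882) = 0.453573
  k3 = f(0.180000, 2.025115) = 0.455651
  k4 = f(0.240000, 2.052579) = 0.615774
  y ← 1.997900 + (0.12/6)·(k1 + 2k2 + 2k3 + k4) = 2.052579
y(0.24) ≈ 2.0526

2.0526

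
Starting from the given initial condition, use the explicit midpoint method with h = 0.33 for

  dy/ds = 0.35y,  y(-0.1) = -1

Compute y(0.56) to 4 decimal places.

Midpoint: k1 = f(s_n, y_n); k2 = f(s_n + h/2, y_n + (h/2)·k1); y_{n+1} = y_n + h·k2.
s=-0.100000, y=-1.000000:
  k1 = f(-0.100000, -1.000000) = -0.350000
  k2 = f(0.065000, -1.057750) = -0.370212
  y ← -1.000000 + 0.33·(-0.370212) = -1.122170
s=0.230000, y=-1.122170:
  k1 = f(0.230000, -1.122170) = -0.392760
  k2 = f(0.395000, -1.186975) = -0.415441
  y ← -1.122170 + 0.33·(-0.415441) = -1.259266
y(0.56) ≈ -1.2593

-1.2593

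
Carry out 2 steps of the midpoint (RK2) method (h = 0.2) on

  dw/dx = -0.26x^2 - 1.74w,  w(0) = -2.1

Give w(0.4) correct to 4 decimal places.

Midpoint: k1 = f(x_n, w_n); k2 = f(x_n + h/2, w_n + (h/2)·k1); w_{n+1} = w_n + h·k2.
x=0.000000, w=-2.100000:
  k1 = f(0.000000, -2.100000) = 3.654000
  k2 = f(0.100000, -1.734600) = 3.015604
  w ← -2.100000 + 0.2·3.015604 = -1.496879
x=0.200000, w=-1.496879:
  k1 = f(0.200000, -1.496879) = 2.594170
  k2 = f(0.300000, -1.237462) = 2.129784
  w ← -1.496879 + 0.2·2.129784 = -1.070922
w(0.4) ≈ -1.0709

-1.0709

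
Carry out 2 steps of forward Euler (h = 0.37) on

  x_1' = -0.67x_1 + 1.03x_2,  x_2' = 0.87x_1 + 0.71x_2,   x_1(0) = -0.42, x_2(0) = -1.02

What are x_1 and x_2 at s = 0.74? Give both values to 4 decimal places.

-1.0723, -2.0238

Euler on (x_1,x_2): x_1_{n+1} = x_1_n + h·x_1', x_2_{n+1} = x_2_n + h·x_2'.
0.000000: (-0.420000, -1.020000); f=(-0.769200, -1.089600) → (-0.704604, -1.423152)
0.370000: (-0.704604, -1.423152); f=(-0.993762, -1.623443) → (-1.072296, -2.023826)
(x_1(0.74), x_2(0.74)) ≈ (-1.0723, -2.0238)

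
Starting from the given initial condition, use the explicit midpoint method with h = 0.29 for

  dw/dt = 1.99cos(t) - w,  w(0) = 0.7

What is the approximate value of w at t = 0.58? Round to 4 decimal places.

Midpoint: k1 = f(t_n, w_n); k2 = f(t_n + h/2, w_n + (h/2)·k1); w_{n+1} = w_n + h·k2.
t=0.000000, w=0.700000:
  k1 = f(0.000000, 0.700000) = 1.290000
  k2 = f(0.145000, 0.887050) = 1.082067
  w ← 0.700000 + 0.29·1.082067 = 1.013799
t=0.290000, w=1.013799:
  k1 = f(0.290000, 1.013799) = 0.893106
  k2 = f(0.435000, 1.143300) = 0.661372
  w ← 1.013799 + 0.29·0.661372 = 1.205597
w(0.58) ≈ 1.2056

1.2056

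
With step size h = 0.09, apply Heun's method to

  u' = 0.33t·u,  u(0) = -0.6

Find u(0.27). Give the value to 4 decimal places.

-0.6073

Heun: k1 = f(t_n, u_n); k2 = f(t_n + h, u_n + h·k1); u_{n+1} = u_n + (h/2)·(k1 + k2).
t=0.000000, u=-0.600000:
  k1 = f(0.000000, -0.600000) = 0.000000
  k2 = f(0.090000, -0.600000) = -0.017820
  u ← -0.600000 + (0.09/2)·(0.000000 + (-0.017820)) = -0.600802
t=0.090000, u=-0.600802:
  k1 = f(0.090000, -0.600802) = -0.017844
  k2 = f(0.180000, -0.602408) = -0.035783
  u ← -0.600802 + (0.09/2)·(-0.017844 + (-0.035783)) = -0.603215
t=0.180000, u=-0.603215:
  k1 = f(0.180000, -0.603215) = -0.035831
  k2 = f(0.270000, -0.606440) = -0.054034
  u ← -0.603215 + (0.09/2)·(-0.035831 + (-0.054034)) = -0.607259
u(0.27) ≈ -0.6073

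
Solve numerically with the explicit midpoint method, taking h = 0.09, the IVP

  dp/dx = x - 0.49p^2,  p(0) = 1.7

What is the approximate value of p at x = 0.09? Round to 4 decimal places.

Midpoint: k1 = f(x_n, p_n); k2 = f(x_n + h/2, p_n + (h/2)·k1); p_{n+1} = p_n + h·k2.
x=0.000000, p=1.700000:
  k1 = f(0.000000, 1.700000) = -1.416100
  k2 = f(0.045000, 1.636275) = -1.266925
  p ← 1.700000 + 0.09·(-1.266925) = 1.585977
p(0.09) ≈ 1.5860

1.5860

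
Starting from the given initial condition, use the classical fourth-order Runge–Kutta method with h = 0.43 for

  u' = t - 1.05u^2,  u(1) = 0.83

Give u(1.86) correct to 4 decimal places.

1.1681

RK4: k1 = f(t_n, u_n); k2 = f(t_n + h/2, u_n + (h/2)·k1); k3 = f(t_n + h/2, u_n + (h/2)·k2); k4 = f(t_n + h, u_n + h·k3); u_{n+1} = u_n + (h/6)·(k1 + 2k2 + 2k3 + k4).
t=1.000000, u=0.830000:
  k1 = f(1.000000, 0.830000) = 0.276655
  k2 = f(1.215000, 0.889481) = 0.384265
  k3 = f(1.215000, 0.912617) = 0.340487
  k4 = f(1.430000, 0.976409) = 0.428956
  u ← 0.830000 + (0.43/6)·(k1 + 2k2 + 2k3 + k4) = 0.984450
t=1.430000, u=0.984450:
  k1 = f(1.430000, 0.984450) = 0.412401
  k2 = f(1.645000, 1.073116) = 0.435843
  k3 = f(1.645000, 1.078156) = 0.424458
  k4 = f(1.860000, 1.166967) = 0.430097
  u ← 0.984450 + (0.43/6)·(k1 + 2k2 + 2k3 + k4) = 1.168139
u(1.86) ≈ 1.1681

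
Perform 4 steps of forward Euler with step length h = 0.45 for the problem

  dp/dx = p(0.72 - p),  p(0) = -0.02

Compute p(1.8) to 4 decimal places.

Euler: p_{n+1} = p_n + h·f(x_n, p_n).
x=0.000000, p=-0.020000: f=-0.014800 → p ← -0.020000 + 0.45·(-0.014800) = -0.026660
x=0.450000, p=-0.026660: f=-0.019906 → p ← -0.026660 + 0.45·(-0.019906) = -0.035618
x=0.900000, p=-0.035618: f=-0.026913 → p ← -0.035618 + 0.45·(-0.026913) = -0.047729
x=1.350000, p=-0.047729: f=-0.036643 → p ← -0.047729 + 0.45·(-0.036643) = -0.064218
p(1.8) ≈ -0.0642

-0.0642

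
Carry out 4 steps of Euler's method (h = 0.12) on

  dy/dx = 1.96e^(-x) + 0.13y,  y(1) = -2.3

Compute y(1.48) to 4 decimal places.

-2.1476

Euler: y_{n+1} = y_n + h·f(x_n, y_n).
x=1.000000, y=-2.300000: f=0.422044 → y ← -2.300000 + 0.12·0.422044 = -2.249355
x=1.120000, y=-2.249355: f=0.347092 → y ← -2.249355 + 0.12·0.347092 = -2.207704
x=1.240000, y=-2.207704: f=0.280192 → y ← -2.207704 + 0.12·0.280192 = -2.174081
x=1.360000, y=-2.174081: f=0.220425 → y ← -2.174081 + 0.12·0.220425 = -2.147630
y(1.48) ≈ -2.1476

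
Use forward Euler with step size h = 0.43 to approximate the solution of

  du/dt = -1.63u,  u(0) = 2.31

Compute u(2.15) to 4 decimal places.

Euler: u_{n+1} = u_n + h·f(t_n, u_n).
t=0.000000, u=2.310000: f=-3.765300 → u ← 2.310000 + 0.43·(-3.765300) = 0.690921
t=0.430000, u=0.690921: f=-1.126201 → u ← 0.690921 + 0.43·(-1.126201) = 0.206654
t=0.860000, u=0.206654: f=-0.336847 → u ← 0.206654 + 0.43·(-0.336847) = 0.061810
t=1.290000, u=0.061810: f=-0.100751 → u ← 0.061810 + 0.43·(-0.100751) = 0.018487
t=1.720000, u=0.018487: f=-0.030135 → u ← 0.018487 + 0.43·(-0.030135) = 0.005530
u(2.15) ≈ 0.0055

0.0055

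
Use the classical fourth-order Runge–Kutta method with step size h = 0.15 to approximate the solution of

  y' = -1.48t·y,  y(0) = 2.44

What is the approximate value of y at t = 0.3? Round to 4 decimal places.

2.2828

RK4: k1 = f(t_n, y_n); k2 = f(t_n + h/2, y_n + (h/2)·k1); k3 = f(t_n + h/2, y_n + (h/2)·k2); k4 = f(t_n + h, y_n + h·k3); y_{n+1} = y_n + (h/6)·(k1 + 2k2 + 2k3 + k4).
t=0.000000, y=2.440000:
  k1 = f(0.000000, 2.440000) = 0.000000
  k2 = f(0.075000, 2.440000) = -0.270840
  k3 = f(0.075000, 2.419687) = -0.268585
  k4 = f(0.150000, 2.399712) = -0.532736
  y ← 2.440000 + (0.15/6)·(k1 + 2k2 + 2k3 + k4) = 2.399710
t=0.150000, y=2.399710:
  k1 = f(0.150000, 2.399710) = -0.532736
  k2 = f(0.225000, 2.359755) = -0.785798
  k3 = f(0.225000, 2.340775) = -0.779478
  k4 = f(0.300000, 2.282789) = -1.013558
  y ← 2.399710 + (0.15/6)·(k1 + 2k2 + 2k3 + k4) = 2.282789
y(0.3) ≈ 2.2828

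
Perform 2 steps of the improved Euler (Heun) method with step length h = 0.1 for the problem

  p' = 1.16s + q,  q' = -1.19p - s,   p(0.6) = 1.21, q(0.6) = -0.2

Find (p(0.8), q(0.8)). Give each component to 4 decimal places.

1.2900, -0.6387

Heun on (p,q): k1 = f(s_n, state_n); k2 = f(s_n + h, state_n + h·k1); state_{n+1} = state_n + (h/2)·(k1 + k2).
0.600000: (1.210000, -0.200000)
  k1 = (0.496000, -2.039900)
  predictor → (1.259600, -0.403990)
  k2 = (0.408010, -2.198924)
  → (1.255200, -0.411941)
0.700000: (1.255200, -0.411941)
  k1 = (0.400059, -2.193689)
  predictor → (1.295206, -0.631310)
  k2 = (0.296690, -2.341296)
  → (1.290038, -0.638690)
(p(0.8), q(0.8)) ≈ (1.2900, -0.6387)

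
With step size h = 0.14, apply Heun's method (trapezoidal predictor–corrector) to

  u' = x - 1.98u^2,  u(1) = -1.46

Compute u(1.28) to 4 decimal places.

-3.9693

Heun: k1 = f(x_n, u_n); k2 = f(x_n + h, u_n + h·k1); u_{n+1} = u_n + (h/2)·(k1 + k2).
x=1.000000, u=-1.460000:
  k1 = f(1.000000, -1.460000) = -3.220568
  k2 = f(1.140000, -1.910880) = -6.089892
  u ← -1.460000 + (0.14/2)·(-3.220568 + (-6.089892)) = -2.111732
x=1.140000, u=-2.111732:
  k1 = f(1.140000, -2.111732) = -7.689637
  k2 = f(1.280000, -3.188281) = -18.846974
  u ← -2.111732 + (0.14/2)·(-7.689637 + (-18.846974)) = -3.969295
u(1.28) ≈ -3.9693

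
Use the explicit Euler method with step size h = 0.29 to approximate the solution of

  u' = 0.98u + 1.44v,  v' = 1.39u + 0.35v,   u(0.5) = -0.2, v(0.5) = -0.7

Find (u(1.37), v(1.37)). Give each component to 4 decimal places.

Euler on (u,v): u_{n+1} = u_n + h·u', v_{n+1} = v_n + h·v'.
0.500000: (-0.200000, -0.700000); f=(-1.204000, -0.523000) → (-0.549160, -0.851670)
0.790000: (-0.549160, -0.851670); f=(-1.764582, -1.061417) → (-1.060889, -1.159481)
1.080000: (-1.060889, -1.159481); f=(-2.709323, -1.880454) → (-1.846592, -1.704812)
(u(1.37), v(1.37)) ≈ (-1.8466, -1.7048)

-1.8466, -1.7048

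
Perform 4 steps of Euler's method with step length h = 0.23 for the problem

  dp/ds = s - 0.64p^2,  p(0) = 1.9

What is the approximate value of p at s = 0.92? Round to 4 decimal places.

1.0522

Euler: p_{n+1} = p_n + h·f(s_n, p_n).
s=0.000000, p=1.900000: f=-2.310400 → p ← 1.900000 + 0.23·(-2.310400) = 1.368608
s=0.230000, p=1.368608: f=-0.968776 → p ← 1.368608 + 0.23·(-0.968776) = 1.145789
s=0.460000, p=1.145789: f=-0.380213 → p ← 1.145789 + 0.23·(-0.380213) = 1.058340
s=0.690000, p=1.058340: f=-0.026854 → p ← 1.058340 + 0.23·(-0.026854) = 1.052164
p(0.92) ≈ 1.0522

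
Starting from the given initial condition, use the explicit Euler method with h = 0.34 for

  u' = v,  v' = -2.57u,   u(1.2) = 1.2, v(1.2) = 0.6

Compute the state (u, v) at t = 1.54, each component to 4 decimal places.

1.4040, -0.4486

Euler on (u,v): u_{n+1} = u_n + h·u', v_{n+1} = v_n + h·v'.
1.200000: (1.200000, 0.600000); f=(0.600000, -3.084000) → (1.404000, -0.448560)
(u(1.54), v(1.54)) ≈ (1.4040, -0.4486)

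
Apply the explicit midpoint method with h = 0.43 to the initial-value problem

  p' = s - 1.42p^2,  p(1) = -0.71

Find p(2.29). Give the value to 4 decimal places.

0.8954

Midpoint: k1 = f(s_n, p_n); k2 = f(s_n + h/2, p_n + (h/2)·k1); p_{n+1} = p_n + h·k2.
s=1.000000, p=-0.710000:
  k1 = f(1.000000, -0.710000) = 0.284178
  k2 = f(1.215000, -0.648902) = 0.617076
  p ← -0.710000 + 0.43·0.617076 = -0.444657
s=1.430000, p=-0.444657:
  k1 = f(1.430000, -0.444657) = 1.149237
  k2 = f(1.645000, -0.197571) = 1.589571
  p ← -0.444657 + 0.43·1.589571 = 0.238858
s=1.860000, p=0.238858:
  k1 = f(1.860000, 0.238858) = 1.778984
  k2 = f(2.075000, 0.621340) = 1.526790
  p ← 0.238858 + 0.43·1.526790 = 0.895378
p(2.29) ≈ 0.8954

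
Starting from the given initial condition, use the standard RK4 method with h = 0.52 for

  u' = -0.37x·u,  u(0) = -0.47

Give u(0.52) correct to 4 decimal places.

RK4: k1 = f(x_n, u_n); k2 = f(x_n + h/2, u_n + (h/2)·k1); k3 = f(x_n + h/2, u_n + (h/2)·k2); k4 = f(x_n + h, u_n + h·k3); u_{n+1} = u_n + (h/6)·(k1 + 2k2 + 2k3 + k4).
x=0.000000, u=-0.470000:
  k1 = f(0.000000, -0.470000) = 0.000000
  k2 = f(0.260000, -0.470000) = 0.045214
  k3 = f(0.260000, -0.458244) = 0.044083
  k4 = f(0.520000, -0.447077) = 0.086018
  u ← -0.470000 + (0.52/6)·(k1 + 2k2 + 2k3 + k4) = -0.447067
u(0.52) ≈ -0.4471

-0.4471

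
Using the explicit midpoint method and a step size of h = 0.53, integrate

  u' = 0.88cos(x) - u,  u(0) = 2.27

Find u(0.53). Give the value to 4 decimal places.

Midpoint: k1 = f(x_n, u_n); k2 = f(x_n + h/2, u_n + (h/2)·k1); u_{n+1} = u_n + h·k2.
x=0.000000, u=2.270000:
  k1 = f(0.000000, 2.270000) = -1.390000
  k2 = f(0.265000, 1.901650) = -1.052369
  u ← 2.270000 + 0.53·(-1.052369) = 1.712245
u(0.53) ≈ 1.7122

1.7122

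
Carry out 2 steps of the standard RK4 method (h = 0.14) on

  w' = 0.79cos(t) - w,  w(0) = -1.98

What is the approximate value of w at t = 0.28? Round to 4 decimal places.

RK4: k1 = f(t_n, w_n); k2 = f(t_n + h/2, w_n + (h/2)·k1); k3 = f(t_n + h/2, w_n + (h/2)·k2); k4 = f(t_n + h, w_n + h·k3); w_{n+1} = w_n + (h/6)·(k1 + 2k2 + 2k3 + k4).
t=0.000000, w=-1.980000:
  k1 = f(0.000000, -1.980000) = 2.770000
  k2 = f(0.070000, -1.786100) = 2.574165
  k3 = f(0.070000, -1.799808) = 2.587874
  k4 = f(0.140000, -1.617698) = 2.399968
  w ← -1.980000 + (0.14/6)·(k1 + 2k2 + 2k3 + k4) = -1.618472
t=0.140000, w=-1.618472:
  k1 = f(0.140000, -1.618472) = 2.400743
  k2 = f(0.210000, -1.450420) = 2.223065
  k3 = f(0.210000, -1.462858) = 2.235502
  k4 = f(0.280000, -1.305502) = 2.064736
  w ← -1.618472 + (0.14/6)·(k1 + 2k2 + 2k3 + k4) = -1.306211
w(0.28) ≈ -1.3062

-1.3062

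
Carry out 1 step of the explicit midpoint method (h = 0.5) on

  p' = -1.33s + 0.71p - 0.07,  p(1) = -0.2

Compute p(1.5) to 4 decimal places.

-1.2741

Midpoint: k1 = f(s_n, p_n); k2 = f(s_n + h/2, p_n + (h/2)·k1); p_{n+1} = p_n + h·k2.
s=1.000000, p=-0.200000:
  k1 = f(1.000000, -0.200000) = -1.542000
  k2 = f(1.250000, -0.585500) = -2.148205
  p ← -0.200000 + 0.5·(-2.148205) = -1.274102
p(1.5) ≈ -1.2741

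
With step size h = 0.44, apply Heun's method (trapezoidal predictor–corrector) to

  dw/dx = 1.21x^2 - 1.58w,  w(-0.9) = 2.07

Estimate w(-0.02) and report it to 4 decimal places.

0.7021

Heun: k1 = f(x_n, w_n); k2 = f(x_n + h, w_n + h·k1); w_{n+1} = w_n + (h/2)·(k1 + k2).
x=-0.900000, w=2.070000:
  k1 = f(-0.900000, 2.070000) = -2.290500
  k2 = f(-0.460000, 1.062180) = -1.422208
  w ← 2.070000 + (0.44/2)·(-2.290500 + (-1.422208)) = 1.253204
x=-0.460000, w=1.253204:
  k1 = f(-0.460000, 1.253204) = -1.724027
  k2 = f(-0.020000, 0.494632) = -0.781035
  w ← 1.253204 + (0.44/2)·(-1.724027 + (-0.781035)) = 0.702091
w(-0.02) ≈ 0.7021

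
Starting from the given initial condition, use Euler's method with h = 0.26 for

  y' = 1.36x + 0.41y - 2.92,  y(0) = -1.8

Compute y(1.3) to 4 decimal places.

-6.6605

Euler: y_{n+1} = y_n + h·f(x_n, y_n).
x=0.000000, y=-1.800000: f=-3.658000 → y ← -1.800000 + 0.26·(-3.658000) = -2.751080
x=0.260000, y=-2.751080: f=-3.694343 → y ← -2.751080 + 0.26·(-3.694343) = -3.711609
x=0.520000, y=-3.711609: f=-3.734560 → y ← -3.711609 + 0.26·(-3.734560) = -4.682595
x=0.780000, y=-4.682595: f=-3.779064 → y ← -4.682595 + 0.26·(-3.779064) = -5.665151
x=1.040000, y=-5.665151: f=-3.828312 → y ← -5.665151 + 0.26·(-3.828312) = -6.660512
y(1.3) ≈ -6.6605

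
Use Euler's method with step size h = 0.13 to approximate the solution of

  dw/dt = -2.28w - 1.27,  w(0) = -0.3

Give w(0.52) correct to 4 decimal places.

-0.4940

Euler: w_{n+1} = w_n + h·f(t_n, w_n).
t=0.000000, w=-0.300000: f=-0.586000 → w ← -0.300000 + 0.13·(-0.586000) = -0.376180
t=0.130000, w=-0.376180: f=-0.412310 → w ← -0.376180 + 0.13·(-0.412310) = -0.429780
t=0.260000, w=-0.429780: f=-0.290101 → w ← -0.429780 + 0.13·(-0.290101) = -0.467493
t=0.390000, w=-0.467493: f=-0.204115 → w ← -0.467493 + 0.13·(-0.204115) = -0.494028
w(0.52) ≈ -0.4940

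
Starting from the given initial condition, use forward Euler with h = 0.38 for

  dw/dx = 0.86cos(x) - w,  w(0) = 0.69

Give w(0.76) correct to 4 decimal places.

Euler: w_{n+1} = w_n + h·f(x_n, w_n).
x=0.000000, w=0.690000: f=0.170000 → w ← 0.690000 + 0.38·0.170000 = 0.754600
x=0.380000, w=0.754600: f=0.044052 → w ← 0.754600 + 0.38·0.044052 = 0.771340
w(0.76) ≈ 0.7713

0.7713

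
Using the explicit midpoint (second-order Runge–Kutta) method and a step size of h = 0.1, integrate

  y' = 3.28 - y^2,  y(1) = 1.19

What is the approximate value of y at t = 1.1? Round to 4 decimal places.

1.3533

Midpoint: k1 = f(t_n, y_n); k2 = f(t_n + h/2, y_n + (h/2)·k1); y_{n+1} = y_n + h·k2.
t=1.000000, y=1.190000:
  k1 = f(1.000000, 1.190000) = 1.863900
  k2 = f(1.050000, 1.283195) = 1.633411
  y ← 1.190000 + 0.1·1.633411 = 1.353341
y(1.1) ≈ 1.3533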